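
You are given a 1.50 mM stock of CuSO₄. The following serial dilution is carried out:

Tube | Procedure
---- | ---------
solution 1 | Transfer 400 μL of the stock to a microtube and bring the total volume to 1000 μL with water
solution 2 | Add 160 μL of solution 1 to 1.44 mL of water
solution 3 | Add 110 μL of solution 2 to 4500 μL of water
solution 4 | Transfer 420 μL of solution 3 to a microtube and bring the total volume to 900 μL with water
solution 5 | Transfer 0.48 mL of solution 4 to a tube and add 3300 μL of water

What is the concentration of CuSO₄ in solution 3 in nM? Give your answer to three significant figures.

Step 1: 400 μL brought to 1000 μL → factor 1000/400 = 2.5
Step 2: 160 μL + 1.44 mL = 1600 μL total → factor 1600/160 = 10
Step 3: 110 μL + 4500 μL = 4610 μL total → factor 4610/110 = 41.909
Dilution factor through solution 3 = 2.5 × 10 × 41.909 = 1047.7
[solution 3] = 1.50 mM / 1047.7 = 0.001432 mM = 1.43 × 10^3 nM

1.43 × 10^3 nM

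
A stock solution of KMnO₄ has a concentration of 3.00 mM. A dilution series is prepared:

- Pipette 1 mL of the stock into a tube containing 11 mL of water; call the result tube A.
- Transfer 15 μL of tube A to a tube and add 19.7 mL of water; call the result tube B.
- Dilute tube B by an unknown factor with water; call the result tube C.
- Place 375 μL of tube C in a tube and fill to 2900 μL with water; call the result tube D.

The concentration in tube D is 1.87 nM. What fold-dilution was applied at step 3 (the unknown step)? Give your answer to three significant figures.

Step 1: 1 mL + 11 mL = 12 mL total → factor 12/1 = 12
Step 2: 15 μL + 19.7 mL = 19715 μL total → factor 19715/15 = 1314.3
Step 3: unknown factor x
Step 4: 375 μL brought to 2900 μL → factor 2900/375 = 7.7333
Product of known-step factors = 1.2197 × 10^5
Overall factor = 3.00 mM / (1.87 nM) = 1.6043 × 10^6
x = 1.6043 × 10^6 / 1.2197 × 10^5 = 13.2

13.2-fold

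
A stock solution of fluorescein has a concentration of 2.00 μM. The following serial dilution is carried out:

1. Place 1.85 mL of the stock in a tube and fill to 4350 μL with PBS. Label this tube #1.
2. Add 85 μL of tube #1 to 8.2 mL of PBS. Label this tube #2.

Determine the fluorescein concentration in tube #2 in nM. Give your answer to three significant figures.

Step 1: 1.85 mL brought to 4350 μL → factor 4.35/1.85 = 2.3514
Step 2: 85 μL + 8.2 mL = 8285 μL total → factor 8285/85 = 97.471
Overall dilution factor = 2.3514 × 97.471 = 229.19
Final = 2.00 μM / 229.19 = 0.008726 μM = 8.73 nM

8.73 nM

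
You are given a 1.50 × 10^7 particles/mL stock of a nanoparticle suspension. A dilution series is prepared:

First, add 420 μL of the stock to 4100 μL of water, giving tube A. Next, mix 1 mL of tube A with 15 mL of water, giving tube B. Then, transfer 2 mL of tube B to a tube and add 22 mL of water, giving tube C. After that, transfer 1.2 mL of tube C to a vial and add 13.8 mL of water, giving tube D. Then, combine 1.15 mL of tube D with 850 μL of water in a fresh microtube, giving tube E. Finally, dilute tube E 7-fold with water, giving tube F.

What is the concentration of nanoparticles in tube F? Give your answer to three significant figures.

Step 1: 420 μL + 4100 μL = 4520 μL total → factor 4520/420 = 10.762
Step 2: 1 mL + 15 mL = 16 mL total → factor 16/1 = 16
Step 3: 2 mL + 22 mL = 24 mL total → factor 24/2 = 12
Step 4: 1.2 mL + 13.8 mL = 15 mL total → factor 15/1.2 = 12.5
Step 5: 1.15 mL + 850 μL = 2 mL total → factor 2/1.15 = 1.7391
Step 6: 7-fold → factor 7
Overall dilution factor = 10.762 × 16 × 12 × 12.5 × 1.7391 × 7 = 3.1443 × 10^5
Final = 1.50 × 10^7 particles/mL / 3.1443 × 10^5 = 47.7 particles/mL

47.7 particles/mL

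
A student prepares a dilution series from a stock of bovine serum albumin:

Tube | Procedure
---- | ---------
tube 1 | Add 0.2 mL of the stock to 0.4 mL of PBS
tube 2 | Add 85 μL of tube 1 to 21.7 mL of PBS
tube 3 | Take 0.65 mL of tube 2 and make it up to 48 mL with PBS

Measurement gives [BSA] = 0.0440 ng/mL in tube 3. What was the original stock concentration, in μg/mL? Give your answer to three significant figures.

2.50 μg/mL

Step 1: 0.2 mL + 0.4 mL = 0.6 mL total → factor 0.6/0.2 = 3
Step 2: 85 μL + 21.7 mL = 21785 μL total → factor 21785/85 = 256.29
Step 3: 0.65 mL brought to 48 mL → factor 48/0.65 = 73.846
Overall dilution factor = 3 × 256.29 × 73.846 = 56779
Stock = 0.0440 ng/mL × 56779 = 2498 ng/mL = 2.50 μg/mL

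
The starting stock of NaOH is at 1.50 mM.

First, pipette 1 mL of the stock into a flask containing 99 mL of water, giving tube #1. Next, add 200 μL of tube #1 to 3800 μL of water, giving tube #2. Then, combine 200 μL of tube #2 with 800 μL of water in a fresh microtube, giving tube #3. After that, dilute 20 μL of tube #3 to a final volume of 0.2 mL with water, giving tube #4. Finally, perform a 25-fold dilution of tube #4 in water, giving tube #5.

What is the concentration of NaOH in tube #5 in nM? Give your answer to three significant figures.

0.600 nM

Step 1: 1 mL + 99 mL = 100 mL total → factor 100/1 = 100
Step 2: 200 μL + 3800 μL = 4000 μL total → factor 4000/200 = 20
Step 3: 200 μL + 800 μL = 1000 μL total → factor 1000/200 = 5
Step 4: 20 μL brought to 0.2 mL → factor 200/20 = 10
Step 5: 25-fold → factor 25
Overall dilution factor = 100 × 20 × 5 × 10 × 25 = 2.5 × 10^6
Final = 1.50 mM / 2.5 × 10^6 = 6.000 × 10^-7 mM = 0.600 nM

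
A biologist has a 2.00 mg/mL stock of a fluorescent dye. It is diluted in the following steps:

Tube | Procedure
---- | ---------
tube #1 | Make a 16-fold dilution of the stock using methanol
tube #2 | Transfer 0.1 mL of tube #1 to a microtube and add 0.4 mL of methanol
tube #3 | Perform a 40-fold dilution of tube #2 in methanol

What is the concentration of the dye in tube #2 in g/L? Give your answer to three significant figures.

0.0250 g/L

Step 1: 16-fold → factor 16
Step 2: 0.1 mL + 0.4 mL = 0.5 mL total → factor 0.5/0.1 = 5
Dilution factor through tube #2 = 16 × 5 = 80
[tube #2] = 2.00 mg/mL / 80 = 0.02500 mg/mL = 0.0250 g/L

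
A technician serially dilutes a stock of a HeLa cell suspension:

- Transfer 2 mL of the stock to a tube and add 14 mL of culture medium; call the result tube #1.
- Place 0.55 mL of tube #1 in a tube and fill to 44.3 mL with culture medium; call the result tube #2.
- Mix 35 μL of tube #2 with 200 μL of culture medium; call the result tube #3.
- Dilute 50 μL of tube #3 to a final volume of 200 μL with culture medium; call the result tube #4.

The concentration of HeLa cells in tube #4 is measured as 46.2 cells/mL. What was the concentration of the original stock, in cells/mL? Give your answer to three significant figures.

8.00 × 10^5 cells/mL

Step 1: 2 mL + 14 mL = 16 mL total → factor 16/2 = 8
Step 2: 0.55 mL brought to 44.3 mL → factor 44.3/0.55 = 80.545
Step 3: 35 μL + 200 μL = 235 μL total → factor 235/35 = 6.7143
Step 4: 50 μL brought to 200 μL → factor 200/50 = 4
Overall dilution factor = 8 × 80.545 × 6.7143 × 4 = 17306
Stock = 46.2 cells/mL × 17306 = 8.00 × 10^5 cells/mL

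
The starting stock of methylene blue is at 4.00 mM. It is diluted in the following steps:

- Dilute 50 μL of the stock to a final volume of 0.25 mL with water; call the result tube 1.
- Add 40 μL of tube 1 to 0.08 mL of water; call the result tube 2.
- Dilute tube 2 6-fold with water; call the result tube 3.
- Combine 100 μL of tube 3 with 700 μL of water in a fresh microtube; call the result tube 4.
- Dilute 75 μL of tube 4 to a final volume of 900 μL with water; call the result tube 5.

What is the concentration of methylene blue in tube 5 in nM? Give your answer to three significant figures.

463 nM

Step 1: 50 μL brought to 0.25 mL → factor 250/50 = 5
Step 2: 40 μL + 0.08 mL = 120 μL total → factor 120/40 = 3
Step 3: 6-fold → factor 6
Step 4: 100 μL + 700 μL = 800 μL total → factor 800/100 = 8
Step 5: 75 μL brought to 900 μL → factor 900/75 = 12
Overall dilution factor = 5 × 3 × 6 × 8 × 12 = 8640
Final = 4.00 mM / 8640 = 0.0004630 mM = 463 nM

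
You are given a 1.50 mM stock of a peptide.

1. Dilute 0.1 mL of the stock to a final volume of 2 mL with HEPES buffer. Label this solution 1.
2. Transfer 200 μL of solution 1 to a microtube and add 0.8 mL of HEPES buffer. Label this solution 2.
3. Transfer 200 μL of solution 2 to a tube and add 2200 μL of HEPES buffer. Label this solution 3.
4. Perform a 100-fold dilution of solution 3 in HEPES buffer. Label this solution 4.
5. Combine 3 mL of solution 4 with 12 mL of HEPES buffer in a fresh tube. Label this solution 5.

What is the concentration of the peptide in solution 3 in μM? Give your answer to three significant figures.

1.25 μM

Step 1: 0.1 mL brought to 2 mL → factor 2/0.1 = 20
Step 2: 200 μL + 0.8 mL = 1000 μL total → factor 1000/200 = 5
Step 3: 200 μL + 2200 μL = 2400 μL total → factor 2400/200 = 12
Dilution factor through solution 3 = 20 × 5 × 12 = 1200
[solution 3] = 1.50 mM / 1200 = 0.001250 mM = 1.25 μM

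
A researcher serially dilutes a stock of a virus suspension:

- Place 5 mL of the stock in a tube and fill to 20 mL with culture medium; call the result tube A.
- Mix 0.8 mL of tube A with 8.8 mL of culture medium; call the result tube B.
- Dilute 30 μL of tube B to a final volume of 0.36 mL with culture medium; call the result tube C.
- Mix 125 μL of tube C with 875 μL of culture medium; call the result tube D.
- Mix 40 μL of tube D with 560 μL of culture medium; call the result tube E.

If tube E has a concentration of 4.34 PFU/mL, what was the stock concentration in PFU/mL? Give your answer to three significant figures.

Step 1: 5 mL brought to 20 mL → factor 20/5 = 4
Step 2: 0.8 mL + 8.8 mL = 9.6 mL total → factor 9.6/0.8 = 12
Step 3: 30 μL brought to 0.36 mL → factor 360/30 = 12
Step 4: 125 μL + 875 μL = 1000 μL total → factor 1000/125 = 8
Step 5: 40 μL + 560 μL = 600 μL total → factor 600/40 = 15
Overall dilution factor = 4 × 12 × 12 × 8 × 15 = 69120
Stock = 4.34 PFU/mL × 69120 = 3.00 × 10^5 PFU/mL

3.00 × 10^5 PFU/mL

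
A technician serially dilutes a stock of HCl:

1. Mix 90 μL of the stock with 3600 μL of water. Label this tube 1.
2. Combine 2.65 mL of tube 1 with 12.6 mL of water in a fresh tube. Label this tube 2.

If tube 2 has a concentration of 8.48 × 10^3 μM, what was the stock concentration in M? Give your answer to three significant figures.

Step 1: 90 μL + 3600 μL = 3690 μL total → factor 3690/90 = 41
Step 2: 2.65 mL + 12.6 mL = 15.25 mL total → factor 15.25/2.65 = 5.7547
Overall dilution factor = 41 × 5.7547 = 235.94
Stock = 8.48 × 10^3 μM × 235.94 = 2.001 × 10^6 μM = 2.00 M

2.00 M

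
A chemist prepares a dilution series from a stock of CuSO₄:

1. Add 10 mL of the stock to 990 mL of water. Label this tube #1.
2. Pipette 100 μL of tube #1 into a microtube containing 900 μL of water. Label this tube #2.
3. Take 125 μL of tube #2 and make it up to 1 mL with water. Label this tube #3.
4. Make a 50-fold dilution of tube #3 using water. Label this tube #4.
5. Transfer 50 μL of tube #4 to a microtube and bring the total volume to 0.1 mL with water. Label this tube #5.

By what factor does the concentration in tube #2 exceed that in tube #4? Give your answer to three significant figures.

400

Step 1: 10 mL + 990 mL = 1000 mL total → factor 1000/10 = 100
Step 2: 100 μL + 900 μL = 1000 μL total → factor 1000/100 = 10
Step 3: 125 μL brought to 1 mL → factor 1000/125 = 8
Step 4: 50-fold → factor 50
Dilution factor to tube #2 = 1000; to tube #4 = 4 × 10^5
[tube #2]/[tube #4] = (factor to tube #4)/(factor to tube #2) = 4 × 10^5/1000 = 400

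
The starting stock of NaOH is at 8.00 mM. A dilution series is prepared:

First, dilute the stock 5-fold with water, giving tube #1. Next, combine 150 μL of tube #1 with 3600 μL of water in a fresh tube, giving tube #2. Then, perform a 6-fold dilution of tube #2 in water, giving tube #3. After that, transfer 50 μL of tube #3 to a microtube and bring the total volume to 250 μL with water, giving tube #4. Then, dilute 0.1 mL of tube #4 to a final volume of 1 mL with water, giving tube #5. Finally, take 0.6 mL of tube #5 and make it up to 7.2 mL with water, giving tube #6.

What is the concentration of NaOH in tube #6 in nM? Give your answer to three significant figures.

17.8 nM

Step 1: 5-fold → factor 5
Step 2: 150 μL + 3600 μL = 3750 μL total → factor 3750/150 = 25
Step 3: 6-fold → factor 6
Step 4: 50 μL brought to 250 μL → factor 250/50 = 5
Step 5: 0.1 mL brought to 1 mL → factor 1/0.1 = 10
Step 6: 0.6 mL brought to 7.2 mL → factor 7.2/0.6 = 12
Overall dilution factor = 5 × 25 × 6 × 5 × 10 × 12 = 4.5 × 10^5
Final = 8.00 mM / 4.5 × 10^5 = 1.778 × 10^-5 mM = 17.8 nM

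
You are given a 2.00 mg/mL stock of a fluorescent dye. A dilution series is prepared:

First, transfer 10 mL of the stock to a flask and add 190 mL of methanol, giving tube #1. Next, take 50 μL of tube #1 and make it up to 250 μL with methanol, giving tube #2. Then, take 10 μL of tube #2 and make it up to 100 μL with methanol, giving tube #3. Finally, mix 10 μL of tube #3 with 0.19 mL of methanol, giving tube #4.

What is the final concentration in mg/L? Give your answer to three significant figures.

Step 1: 10 mL + 190 mL = 200 mL total → factor 200/10 = 20
Step 2: 50 μL brought to 250 μL → factor 250/50 = 5
Step 3: 10 μL brought to 100 μL → factor 100/10 = 10
Step 4: 10 μL + 0.19 mL = 200 μL total → factor 200/10 = 20
Overall dilution factor = 20 × 5 × 10 × 20 = 20000
Final = 2.00 mg/mL / 20000 = 0.0001000 mg/mL = 0.100 mg/L

0.100 mg/L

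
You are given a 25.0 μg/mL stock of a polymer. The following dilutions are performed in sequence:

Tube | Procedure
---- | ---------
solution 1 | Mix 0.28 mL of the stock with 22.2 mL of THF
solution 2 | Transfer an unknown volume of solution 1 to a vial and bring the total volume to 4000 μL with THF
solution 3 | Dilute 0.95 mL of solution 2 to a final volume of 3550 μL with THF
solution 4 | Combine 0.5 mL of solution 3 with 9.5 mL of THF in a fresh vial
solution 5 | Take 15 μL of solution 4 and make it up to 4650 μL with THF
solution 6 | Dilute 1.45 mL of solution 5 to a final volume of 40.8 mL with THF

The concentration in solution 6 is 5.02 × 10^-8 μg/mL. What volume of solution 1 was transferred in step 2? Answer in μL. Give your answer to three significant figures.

420 μL

Step 1: 0.28 mL + 22.2 mL = 22.48 mL total → factor 22.48/0.28 = 80.286
Step 2: v brought to 4000 μL → factor = 4000 μL/v
Step 3: 0.95 mL brought to 3550 μL → factor 3.55/0.95 = 3.7368
Step 4: 0.5 mL + 9.5 mL = 10 mL total → factor 10/0.5 = 20
Step 5: 15 μL brought to 4650 μL → factor 4650/15 = 310
Step 6: 1.45 mL brought to 40.8 mL → factor 40.8/1.45 = 28.138
Product of known-step factors = 5.2339 × 10^7
Overall factor = 25.0 μg/mL / (5.02 × 10^-8 μg/mL) = 4.9801 × 10^8
Step-2 factor = 4.9801 × 10^8 / 5.2339 × 10^7 = 9.515
v = 4000 μL / 9.515 = 420 μL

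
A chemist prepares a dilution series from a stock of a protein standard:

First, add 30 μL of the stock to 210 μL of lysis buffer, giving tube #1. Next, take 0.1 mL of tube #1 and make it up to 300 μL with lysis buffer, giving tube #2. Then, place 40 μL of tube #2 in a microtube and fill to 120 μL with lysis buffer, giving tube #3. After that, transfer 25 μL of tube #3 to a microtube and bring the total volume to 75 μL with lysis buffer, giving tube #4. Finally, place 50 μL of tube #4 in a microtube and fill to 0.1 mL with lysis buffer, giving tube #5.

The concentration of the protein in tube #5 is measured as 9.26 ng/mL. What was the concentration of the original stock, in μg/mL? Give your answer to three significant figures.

Step 1: 30 μL + 210 μL = 240 μL total → factor 240/30 = 8
Step 2: 0.1 mL brought to 300 μL → factor 0.3/0.1 = 3
Step 3: 40 μL brought to 120 μL → factor 120/40 = 3
Step 4: 25 μL brought to 75 μL → factor 75/25 = 3
Step 5: 50 μL brought to 0.1 mL → factor 100/50 = 2
Overall dilution factor = 8 × 3 × 3 × 3 × 2 = 432
Stock = 9.26 ng/mL × 432 = 4000 ng/mL = 4.00 μg/mL

4.00 μg/mL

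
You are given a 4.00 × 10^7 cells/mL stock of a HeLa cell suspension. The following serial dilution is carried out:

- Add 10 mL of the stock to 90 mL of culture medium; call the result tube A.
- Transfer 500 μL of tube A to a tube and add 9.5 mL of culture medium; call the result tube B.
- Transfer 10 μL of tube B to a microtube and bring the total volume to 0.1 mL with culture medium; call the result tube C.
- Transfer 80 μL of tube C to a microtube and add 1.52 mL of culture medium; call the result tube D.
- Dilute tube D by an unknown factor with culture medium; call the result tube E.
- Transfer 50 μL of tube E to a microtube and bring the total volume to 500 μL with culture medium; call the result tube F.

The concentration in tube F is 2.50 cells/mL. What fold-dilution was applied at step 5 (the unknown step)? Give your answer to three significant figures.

Step 1: 10 mL + 90 mL = 100 mL total → factor 100/10 = 10
Step 2: 500 μL + 9.5 mL = 10000 μL total → factor 10000/500 = 20
Step 3: 10 μL brought to 0.1 mL → factor 100/10 = 10
Step 4: 80 μL + 1.52 mL = 1600 μL total → factor 1600/80 = 20
Step 5: unknown factor x
Step 6: 50 μL brought to 500 μL → factor 500/50 = 10
Product of known-step factors = 4 × 10^5
Overall factor = 4.00 × 10^7 cells/mL / (2.50 cells/mL) = 1.6 × 10^7
x = 1.6 × 10^7 / 4 × 10^5 = 40.0

40.0-fold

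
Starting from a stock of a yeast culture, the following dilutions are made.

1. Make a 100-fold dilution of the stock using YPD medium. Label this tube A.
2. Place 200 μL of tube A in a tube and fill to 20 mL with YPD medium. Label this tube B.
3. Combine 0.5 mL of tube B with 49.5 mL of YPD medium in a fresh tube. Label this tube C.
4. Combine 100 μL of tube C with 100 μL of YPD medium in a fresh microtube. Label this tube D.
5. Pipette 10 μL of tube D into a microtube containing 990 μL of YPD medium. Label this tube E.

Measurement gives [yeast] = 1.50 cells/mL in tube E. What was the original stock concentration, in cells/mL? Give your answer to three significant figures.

3.00 × 10^8 cells/mL

Step 1: 100-fold → factor 100
Step 2: 200 μL brought to 20 mL → factor 20000/200 = 100
Step 3: 0.5 mL + 49.5 mL = 50 mL total → factor 50/0.5 = 100
Step 4: 100 μL + 100 μL = 200 μL total → factor 200/100 = 2
Step 5: 10 μL + 990 μL = 1000 μL total → factor 1000/10 = 100
Overall dilution factor = 100 × 100 × 100 × 2 × 100 = 2 × 10^8
Stock = 1.50 cells/mL × 2 × 10^8 = 3.00 × 10^8 cells/mL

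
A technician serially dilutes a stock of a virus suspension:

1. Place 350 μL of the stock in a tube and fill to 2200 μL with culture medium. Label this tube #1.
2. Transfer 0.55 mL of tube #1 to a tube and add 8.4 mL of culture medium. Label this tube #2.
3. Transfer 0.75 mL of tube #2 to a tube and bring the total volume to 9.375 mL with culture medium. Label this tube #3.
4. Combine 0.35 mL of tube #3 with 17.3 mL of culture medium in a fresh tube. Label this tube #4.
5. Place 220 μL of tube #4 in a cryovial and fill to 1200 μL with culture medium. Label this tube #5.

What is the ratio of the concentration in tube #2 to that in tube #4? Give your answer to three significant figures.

630

Step 1: 350 μL brought to 2200 μL → factor 2200/350 = 6.2857
Step 2: 0.55 mL + 8.4 mL = 8.95 mL total → factor 8.95/0.55 = 16.273
Step 3: 0.75 mL brought to 9.375 mL → factor 9.375/0.75 = 12.5
Step 4: 0.35 mL + 17.3 mL = 17.65 mL total → factor 17.65/0.35 = 50.429
Dilution factor to tube #2 = 102.29; to tube #4 = 64477
[tube #2]/[tube #4] = (factor to tube #4)/(factor to tube #2) = 64477/102.29 = 630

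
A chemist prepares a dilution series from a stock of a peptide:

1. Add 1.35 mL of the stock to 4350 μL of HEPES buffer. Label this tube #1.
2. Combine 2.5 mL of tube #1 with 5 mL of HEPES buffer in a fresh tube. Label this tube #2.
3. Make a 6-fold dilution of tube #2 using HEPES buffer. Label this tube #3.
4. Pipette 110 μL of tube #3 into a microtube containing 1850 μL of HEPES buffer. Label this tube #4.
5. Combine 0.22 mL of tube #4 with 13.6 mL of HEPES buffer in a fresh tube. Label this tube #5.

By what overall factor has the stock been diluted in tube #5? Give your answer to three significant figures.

Step 1: 1.35 mL + 4350 μL = 5.7 mL total → factor 5.7/1.35 = 4.2222
Step 2: 2.5 mL + 5 mL = 7.5 mL total → factor 7.5/2.5 = 3
Step 3: 6-fold → factor 6
Step 4: 110 μL + 1850 μL = 1960 μL total → factor 1960/110 = 17.818
Step 5: 0.22 mL + 13.6 mL = 13.82 mL total → factor 13.82/0.22 = 62.818
Overall dilution factor = 4.2222 × 3 × 6 × 17.818 × 62.818 = 85067

8.51 × 10^4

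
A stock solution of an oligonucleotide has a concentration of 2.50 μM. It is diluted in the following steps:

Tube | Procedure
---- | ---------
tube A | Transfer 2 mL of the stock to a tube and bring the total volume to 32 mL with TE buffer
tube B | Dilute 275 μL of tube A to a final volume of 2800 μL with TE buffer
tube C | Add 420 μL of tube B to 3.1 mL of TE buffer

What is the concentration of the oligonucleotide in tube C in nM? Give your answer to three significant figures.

1.83 nM

Step 1: 2 mL brought to 32 mL → factor 32/2 = 16
Step 2: 275 μL brought to 2800 μL → factor 2800/275 = 10.182
Step 3: 420 μL + 3.1 mL = 3520 μL total → factor 3520/420 = 8.381
Overall dilution factor = 16 × 10.182 × 8.381 = 1365.3
Final = 2.50 μM / 1365.3 = 0.001831 μM = 1.83 nM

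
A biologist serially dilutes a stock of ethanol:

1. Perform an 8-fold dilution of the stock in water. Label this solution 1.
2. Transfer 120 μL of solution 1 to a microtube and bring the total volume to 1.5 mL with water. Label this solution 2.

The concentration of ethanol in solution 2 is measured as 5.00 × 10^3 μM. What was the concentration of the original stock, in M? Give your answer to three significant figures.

0.500 M

Step 1: 8-fold → factor 8
Step 2: 120 μL brought to 1.5 mL → factor 1500/120 = 12.5
Overall dilution factor = 8 × 12.5 = 100
Stock = 5.00 × 10^3 μM × 100 = 5.000 × 10^5 μM = 0.500 M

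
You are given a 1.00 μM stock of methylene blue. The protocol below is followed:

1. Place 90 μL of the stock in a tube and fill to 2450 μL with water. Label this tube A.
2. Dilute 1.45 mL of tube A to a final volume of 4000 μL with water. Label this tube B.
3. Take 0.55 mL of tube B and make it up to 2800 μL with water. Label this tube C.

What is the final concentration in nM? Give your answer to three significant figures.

Step 1: 90 μL brought to 2450 μL → factor 2450/90 = 27.222
Step 2: 1.45 mL brought to 4000 μL → factor 4/1.45 = 2.7586
Step 3: 0.55 mL brought to 2800 μL → factor 2.8/0.55 = 5.0909
Overall dilution factor = 27.222 × 2.7586 × 5.0909 = 382.31
Final = 1.00 μM / 382.31 = 0.002616 μM = 2.62 nM

2.62 nM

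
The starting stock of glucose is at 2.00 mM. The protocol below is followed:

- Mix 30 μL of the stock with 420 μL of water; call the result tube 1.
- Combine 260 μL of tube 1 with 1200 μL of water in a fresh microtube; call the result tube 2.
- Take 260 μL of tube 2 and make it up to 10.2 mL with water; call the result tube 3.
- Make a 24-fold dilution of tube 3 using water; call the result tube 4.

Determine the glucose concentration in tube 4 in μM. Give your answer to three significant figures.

Step 1: 30 μL + 420 μL = 450 μL total → factor 450/30 = 15
Step 2: 260 μL + 1200 μL = 1460 μL total → factor 1460/260 = 5.6154
Step 3: 260 μL brought to 10.2 mL → factor 10200/260 = 39.231
Step 4: 24-fold → factor 24
Overall dilution factor = 15 × 5.6154 × 39.231 × 24 = 79307
Final = 2.00 mM / 79307 = 2.522 × 10^-5 mM = 0.0252 μM

0.0252 μM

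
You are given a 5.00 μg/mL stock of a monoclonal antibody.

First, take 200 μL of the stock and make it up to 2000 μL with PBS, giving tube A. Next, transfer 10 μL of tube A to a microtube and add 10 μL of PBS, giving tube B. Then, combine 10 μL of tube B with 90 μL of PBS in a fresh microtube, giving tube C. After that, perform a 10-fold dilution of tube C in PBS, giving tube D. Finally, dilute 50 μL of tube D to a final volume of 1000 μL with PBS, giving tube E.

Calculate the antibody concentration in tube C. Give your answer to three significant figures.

0.0250 μg/mL

Step 1: 200 μL brought to 2000 μL → factor 2000/200 = 10
Step 2: 10 μL + 10 μL = 20 μL total → factor 20/10 = 2
Step 3: 10 μL + 90 μL = 100 μL total → factor 100/10 = 10
Dilution factor through tube C = 10 × 2 × 10 = 200
[tube C] = 5.00 μg/mL / 200 = 0.0250 μg/mL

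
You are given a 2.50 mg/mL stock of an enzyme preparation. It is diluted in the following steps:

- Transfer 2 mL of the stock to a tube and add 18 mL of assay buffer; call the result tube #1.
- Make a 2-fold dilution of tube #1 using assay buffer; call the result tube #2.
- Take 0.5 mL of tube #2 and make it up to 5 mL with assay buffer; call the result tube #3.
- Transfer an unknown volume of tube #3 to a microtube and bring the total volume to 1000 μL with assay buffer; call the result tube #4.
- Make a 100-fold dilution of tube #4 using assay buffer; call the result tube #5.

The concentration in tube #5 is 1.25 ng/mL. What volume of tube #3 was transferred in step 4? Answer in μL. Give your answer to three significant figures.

10.0 μL

Step 1: 2 mL + 18 mL = 20 mL total → factor 20/2 = 10
Step 2: 2-fold → factor 2
Step 3: 0.5 mL brought to 5 mL → factor 5/0.5 = 10
Step 4: v brought to 1000 μL → factor = 1000 μL/v
Step 5: 100-fold → factor 100
Product of known-step factors = 20000
Overall factor = 2.50 mg/mL / (1.25 ng/mL) = 2 × 10^6
Step-4 factor = 2 × 10^6 / 20000 = 100
v = 1000 μL / 100 = 10.0 μL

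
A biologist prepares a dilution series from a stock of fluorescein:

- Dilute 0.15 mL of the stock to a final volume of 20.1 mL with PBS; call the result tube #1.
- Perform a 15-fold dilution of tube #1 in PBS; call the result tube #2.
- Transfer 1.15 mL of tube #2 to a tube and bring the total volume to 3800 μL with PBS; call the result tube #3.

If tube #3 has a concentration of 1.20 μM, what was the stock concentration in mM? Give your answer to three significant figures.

7.97 mM

Step 1: 0.15 mL brought to 20.1 mL → factor 20.1/0.15 = 134
Step 2: 15-fold → factor 15
Step 3: 1.15 mL brought to 3800 μL → factor 3.8/1.15 = 3.3043
Overall dilution factor = 134 × 15 × 3.3043 = 6641.7
Stock = 1.20 μM × 6641.7 = 7970 μM = 7.97 mM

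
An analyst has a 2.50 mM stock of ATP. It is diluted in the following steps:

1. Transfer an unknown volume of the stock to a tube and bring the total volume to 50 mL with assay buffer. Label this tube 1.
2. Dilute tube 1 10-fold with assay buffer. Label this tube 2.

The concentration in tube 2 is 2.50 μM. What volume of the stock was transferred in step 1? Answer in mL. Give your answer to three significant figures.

Step 1: v brought to 50 mL → factor = 50 mL/v
Step 2: 10-fold → factor 10
Product of known-step factors = 10
Overall factor = 2.50 mM / (2.50 μM) = 1000
Step-1 factor = 1000 / 10 = 100
v = 50 mL / 100 = 0.500 mL

0.500 mL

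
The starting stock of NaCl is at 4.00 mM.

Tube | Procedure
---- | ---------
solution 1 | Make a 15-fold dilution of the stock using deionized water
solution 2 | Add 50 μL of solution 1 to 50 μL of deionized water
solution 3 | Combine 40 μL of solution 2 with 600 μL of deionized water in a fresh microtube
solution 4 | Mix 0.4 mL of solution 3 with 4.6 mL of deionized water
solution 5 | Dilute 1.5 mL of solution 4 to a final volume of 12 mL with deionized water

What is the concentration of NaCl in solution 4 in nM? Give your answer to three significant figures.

667 nM

Step 1: 15-fold → factor 15
Step 2: 50 μL + 50 μL = 100 μL total → factor 100/50 = 2
Step 3: 40 μL + 600 μL = 640 μL total → factor 640/40 = 16
Step 4: 0.4 mL + 4.6 mL = 5 mL total → factor 5/0.4 = 12.5
Dilution factor through solution 4 = 15 × 2 × 16 × 12.5 = 6000
[solution 4] = 4.00 mM / 6000 = 0.0006667 mM = 667 nM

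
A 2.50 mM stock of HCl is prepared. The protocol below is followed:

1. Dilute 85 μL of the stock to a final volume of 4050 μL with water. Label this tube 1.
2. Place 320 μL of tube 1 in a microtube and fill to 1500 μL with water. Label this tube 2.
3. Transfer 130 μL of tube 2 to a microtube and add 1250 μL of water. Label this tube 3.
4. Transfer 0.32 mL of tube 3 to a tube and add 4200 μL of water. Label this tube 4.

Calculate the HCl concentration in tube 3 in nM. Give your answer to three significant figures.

Step 1: 85 μL brought to 4050 μL → factor 4050/85 = 47.647
Step 2: 320 μL brought to 1500 μL → factor 1500/320 = 4.6875
Step 3: 130 μL + 1250 μL = 1380 μL total → factor 1380/130 = 10.615
Dilution factor through tube 3 = 47.647 × 4.6875 × 10.615 = 2370.9
[tube 3] = 2.50 mM / 2370.9 = 0.001054 mM = 1.05 × 10^3 nM

1.05 × 10^3 nM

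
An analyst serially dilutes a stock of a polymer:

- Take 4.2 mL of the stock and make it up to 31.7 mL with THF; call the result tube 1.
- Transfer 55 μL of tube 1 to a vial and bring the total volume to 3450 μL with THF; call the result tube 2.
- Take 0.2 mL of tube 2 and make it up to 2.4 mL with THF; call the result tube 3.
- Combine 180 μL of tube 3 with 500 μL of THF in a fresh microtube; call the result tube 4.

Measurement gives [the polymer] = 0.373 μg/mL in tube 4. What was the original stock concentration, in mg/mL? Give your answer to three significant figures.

Step 1: 4.2 mL brought to 31.7 mL → factor 31.7/4.2 = 7.5476
Step 2: 55 μL brought to 3450 μL → factor 3450/55 = 62.727
Step 3: 0.2 mL brought to 2.4 mL → factor 2.4/0.2 = 12
Step 4: 180 μL + 500 μL = 680 μL total → factor 680/180 = 3.7778
Overall dilution factor = 7.5476 × 62.727 × 12 × 3.7778 = 21463
Stock = 0.373 μg/mL × 21463 = 8006 μg/mL = 8.01 mg/mL

8.01 mg/mL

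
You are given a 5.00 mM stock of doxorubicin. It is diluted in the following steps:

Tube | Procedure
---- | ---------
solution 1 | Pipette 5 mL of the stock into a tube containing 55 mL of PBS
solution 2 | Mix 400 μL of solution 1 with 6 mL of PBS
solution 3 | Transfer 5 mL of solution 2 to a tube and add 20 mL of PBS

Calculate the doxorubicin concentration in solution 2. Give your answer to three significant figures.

Step 1: 5 mL + 55 mL = 60 mL total → factor 60/5 = 12
Step 2: 400 μL + 6 mL = 6400 μL total → factor 6400/400 = 16
Dilution factor through solution 2 = 12 × 16 = 192
[solution 2] = 5.00 mM / 192 = 0.0260 mM

0.0260 mM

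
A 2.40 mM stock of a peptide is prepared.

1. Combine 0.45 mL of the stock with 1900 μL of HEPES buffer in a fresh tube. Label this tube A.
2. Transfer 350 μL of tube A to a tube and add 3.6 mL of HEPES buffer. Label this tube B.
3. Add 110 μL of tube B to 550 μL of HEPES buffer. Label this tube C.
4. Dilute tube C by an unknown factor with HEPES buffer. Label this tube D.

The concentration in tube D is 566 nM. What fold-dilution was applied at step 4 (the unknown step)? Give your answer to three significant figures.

Step 1: 0.45 mL + 1900 μL = 2.35 mL total → factor 2.35/0.45 = 5.2222
Step 2: 350 μL + 3.6 mL = 3950 μL total → factor 3950/350 = 11.286
Step 3: 110 μL + 550 μL = 660 μL total → factor 660/110 = 6
Step 4: unknown factor x
Product of known-step factors = 353.62
Overall factor = 2.40 mM / (566 nM) = 4240.3
x = 4240.3 / 353.62 = 12.0

12.0-fold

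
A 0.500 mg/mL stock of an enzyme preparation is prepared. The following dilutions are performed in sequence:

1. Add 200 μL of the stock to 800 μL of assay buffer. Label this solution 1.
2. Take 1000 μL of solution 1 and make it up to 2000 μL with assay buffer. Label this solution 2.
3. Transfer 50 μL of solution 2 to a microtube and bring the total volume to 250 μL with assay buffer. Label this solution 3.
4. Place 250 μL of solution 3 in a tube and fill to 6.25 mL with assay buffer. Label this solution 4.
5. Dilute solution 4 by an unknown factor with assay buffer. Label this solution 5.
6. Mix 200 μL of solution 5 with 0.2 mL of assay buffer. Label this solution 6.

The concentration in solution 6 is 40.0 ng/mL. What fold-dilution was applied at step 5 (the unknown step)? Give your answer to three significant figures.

5.00-fold

Step 1: 200 μL + 800 μL = 1000 μL total → factor 1000/200 = 5
Step 2: 1000 μL brought to 2000 μL → factor 2000/1000 = 2
Step 3: 50 μL brought to 250 μL → factor 250/50 = 5
Step 4: 250 μL brought to 6.25 mL → factor 6250/250 = 25
Step 5: unknown factor x
Step 6: 200 μL + 0.2 mL = 400 μL total → factor 400/200 = 2
Product of known-step factors = 2500
Overall factor = 0.500 mg/mL / (40.0 ng/mL) = 12500
x = 12500 / 2500 = 5.00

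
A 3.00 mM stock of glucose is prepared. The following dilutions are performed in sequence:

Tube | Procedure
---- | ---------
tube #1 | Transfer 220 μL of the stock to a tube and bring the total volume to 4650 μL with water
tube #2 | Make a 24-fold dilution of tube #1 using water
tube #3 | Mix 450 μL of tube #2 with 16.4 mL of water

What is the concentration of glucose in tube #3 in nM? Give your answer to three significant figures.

158 nM

Step 1: 220 μL brought to 4650 μL → factor 4650/220 = 21.136
Step 2: 24-fold → factor 24
Step 3: 450 μL + 16.4 mL = 16850 μL total → factor 16850/450 = 37.444
Overall dilution factor = 21.136 × 24 × 37.444 = 18995
Final = 3.00 mM / 18995 = 0.0001579 mM = 158 nM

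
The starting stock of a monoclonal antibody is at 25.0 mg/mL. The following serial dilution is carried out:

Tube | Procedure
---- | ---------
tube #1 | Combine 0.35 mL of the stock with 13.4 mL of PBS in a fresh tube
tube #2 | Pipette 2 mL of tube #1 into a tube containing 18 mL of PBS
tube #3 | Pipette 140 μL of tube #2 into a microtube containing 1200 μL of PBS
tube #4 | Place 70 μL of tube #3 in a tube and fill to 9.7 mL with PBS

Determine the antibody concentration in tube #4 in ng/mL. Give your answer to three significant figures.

Step 1: 0.35 mL + 13.4 mL = 13.75 mL total → factor 13.75/0.35 = 39.286
Step 2: 2 mL + 18 mL = 20 mL total → factor 20/2 = 10
Step 3: 140 μL + 1200 μL = 1340 μL total → factor 1340/140 = 9.5714
Step 4: 70 μL brought to 9.7 mL → factor 9700/70 = 138.57
Overall dilution factor = 39.286 × 10 × 9.5714 × 138.57 = 5.2106 × 10^5
Final = 25.0 mg/mL / 5.2106 × 10^5 = 4.798 × 10^-5 mg/mL = 48.0 ng/mL

48.0 ng/mL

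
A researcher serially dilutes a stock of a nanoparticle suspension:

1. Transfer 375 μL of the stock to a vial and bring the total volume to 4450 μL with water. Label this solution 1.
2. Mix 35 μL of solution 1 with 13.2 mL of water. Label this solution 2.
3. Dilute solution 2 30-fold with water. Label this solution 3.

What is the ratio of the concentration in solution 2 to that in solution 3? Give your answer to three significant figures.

Step 1: 375 μL brought to 4450 μL → factor 4450/375 = 11.867
Step 2: 35 μL + 13.2 mL = 13235 μL total → factor 13235/35 = 378.14
Step 3: 30-fold → factor 30
Dilution factor to solution 2 = 4487.3; to solution 3 = 1.3462 × 10^5
[solution 2]/[solution 3] = (factor to solution 3)/(factor to solution 2) = 1.3462 × 10^5/4487.3 = 30.0

30.0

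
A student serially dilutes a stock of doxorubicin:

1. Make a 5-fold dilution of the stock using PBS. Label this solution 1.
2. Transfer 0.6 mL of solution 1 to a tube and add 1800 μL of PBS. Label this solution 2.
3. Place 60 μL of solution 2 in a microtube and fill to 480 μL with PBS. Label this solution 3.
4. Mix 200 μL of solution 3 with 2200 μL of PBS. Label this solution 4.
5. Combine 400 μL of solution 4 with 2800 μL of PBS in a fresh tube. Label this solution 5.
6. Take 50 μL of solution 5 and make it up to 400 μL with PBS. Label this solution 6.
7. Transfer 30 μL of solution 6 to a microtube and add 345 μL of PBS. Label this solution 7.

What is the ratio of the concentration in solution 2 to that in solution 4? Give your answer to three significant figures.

Step 1: 5-fold → factor 5
Step 2: 0.6 mL + 1800 μL = 2.4 mL total → factor 2.4/0.6 = 4
Step 3: 60 μL brought to 480 μL → factor 480/60 = 8
Step 4: 200 μL + 2200 μL = 2400 μL total → factor 2400/200 = 12
Dilution factor to solution 2 = 20; to solution 4 = 1920
[solution 2]/[solution 4] = (factor to solution 4)/(factor to solution 2) = 1920/20 = 96.0

96.0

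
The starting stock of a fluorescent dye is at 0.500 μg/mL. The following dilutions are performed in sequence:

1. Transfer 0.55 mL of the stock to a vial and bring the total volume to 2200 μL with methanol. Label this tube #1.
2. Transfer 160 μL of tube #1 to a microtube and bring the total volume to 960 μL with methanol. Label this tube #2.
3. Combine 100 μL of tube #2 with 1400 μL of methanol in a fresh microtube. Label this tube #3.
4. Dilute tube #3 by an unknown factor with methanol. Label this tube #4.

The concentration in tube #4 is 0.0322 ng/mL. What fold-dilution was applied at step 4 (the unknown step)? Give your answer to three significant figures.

43.1-fold

Step 1: 0.55 mL brought to 2200 μL → factor 2.2/0.55 = 4
Step 2: 160 μL brought to 960 μL → factor 960/160 = 6
Step 3: 100 μL + 1400 μL = 1500 μL total → factor 1500/100 = 15
Step 4: unknown factor x
Product of known-step factors = 360
Overall factor = 0.500 μg/mL / (0.0322 ng/mL) = 15528
x = 15528 / 360 = 43.1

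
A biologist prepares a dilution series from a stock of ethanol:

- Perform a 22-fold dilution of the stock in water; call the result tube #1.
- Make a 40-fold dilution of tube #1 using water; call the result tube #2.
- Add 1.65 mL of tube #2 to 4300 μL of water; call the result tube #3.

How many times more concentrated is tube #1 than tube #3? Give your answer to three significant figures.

Step 1: 22-fold → factor 22
Step 2: 40-fold → factor 40
Step 3: 1.65 mL + 4300 μL = 5.95 mL total → factor 5.95/1.65 = 3.6061
Dilution factor to tube #1 = 22; to tube #3 = 3173.3
[tube #1]/[tube #3] = (factor to tube #3)/(factor to tube #1) = 3173.3/22 = 144

144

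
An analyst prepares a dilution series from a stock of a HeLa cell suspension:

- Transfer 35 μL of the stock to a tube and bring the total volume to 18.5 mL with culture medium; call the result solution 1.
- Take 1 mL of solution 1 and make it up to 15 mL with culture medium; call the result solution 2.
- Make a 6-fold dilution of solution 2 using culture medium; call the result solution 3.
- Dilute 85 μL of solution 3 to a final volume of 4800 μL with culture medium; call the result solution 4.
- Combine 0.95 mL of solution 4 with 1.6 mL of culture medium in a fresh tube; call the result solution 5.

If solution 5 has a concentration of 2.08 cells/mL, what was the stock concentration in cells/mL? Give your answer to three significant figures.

Step 1: 35 μL brought to 18.5 mL → factor 18500/35 = 528.57
Step 2: 1 mL brought to 15 mL → factor 15/1 = 15
Step 3: 6-fold → factor 6
Step 4: 85 μL brought to 4800 μL → factor 4800/85 = 56.471
Step 5: 0.95 mL + 1.6 mL = 2.55 mL total → factor 2.55/0.95 = 2.6842
Overall dilution factor = 528.57 × 15 × 6 × 56.471 × 2.6842 = 7.2108 × 10^6
Stock = 2.08 cells/mL × 7.2108 × 10^6 = 1.50 × 10^7 cells/mL

1.50 × 10^7 cells/mL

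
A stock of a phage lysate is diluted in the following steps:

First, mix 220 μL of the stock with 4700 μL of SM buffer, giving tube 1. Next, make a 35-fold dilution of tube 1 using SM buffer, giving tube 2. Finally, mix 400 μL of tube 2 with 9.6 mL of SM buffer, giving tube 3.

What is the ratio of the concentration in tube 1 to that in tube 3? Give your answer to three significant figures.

875

Step 1: 220 μL + 4700 μL = 4920 μL total → factor 4920/220 = 22.364
Step 2: 35-fold → factor 35
Step 3: 400 μL + 9.6 mL = 10000 μL total → factor 10000/400 = 25
Dilution factor to tube 1 = 22.364; to tube 3 = 19568
[tube 1]/[tube 3] = (factor to tube 3)/(factor to tube 1) = 19568/22.364 = 875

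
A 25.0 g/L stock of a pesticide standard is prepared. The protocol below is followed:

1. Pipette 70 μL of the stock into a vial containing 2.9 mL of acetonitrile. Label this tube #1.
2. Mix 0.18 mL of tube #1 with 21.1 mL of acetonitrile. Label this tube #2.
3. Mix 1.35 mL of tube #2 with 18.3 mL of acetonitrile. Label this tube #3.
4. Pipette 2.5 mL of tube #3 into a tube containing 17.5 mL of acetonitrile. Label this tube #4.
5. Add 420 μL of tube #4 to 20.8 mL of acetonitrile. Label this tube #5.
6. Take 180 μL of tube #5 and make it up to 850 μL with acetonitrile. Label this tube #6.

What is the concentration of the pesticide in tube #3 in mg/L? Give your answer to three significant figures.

Step 1: 70 μL + 2.9 mL = 2970 μL total → factor 2970/70 = 42.429
Step 2: 0.18 mL + 21.1 mL = 21.28 mL total → factor 21.28/0.18 = 118.22
Step 3: 1.35 mL + 18.3 mL = 19.65 mL total → factor 19.65/1.35 = 14.556
Dilution factor through tube #3 = 42.429 × 118.22 × 14.556 = 73011
[tube #3] = 25.0 g/L / 73011 = 0.0003424 g/L = 0.342 mg/L

0.342 mg/L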